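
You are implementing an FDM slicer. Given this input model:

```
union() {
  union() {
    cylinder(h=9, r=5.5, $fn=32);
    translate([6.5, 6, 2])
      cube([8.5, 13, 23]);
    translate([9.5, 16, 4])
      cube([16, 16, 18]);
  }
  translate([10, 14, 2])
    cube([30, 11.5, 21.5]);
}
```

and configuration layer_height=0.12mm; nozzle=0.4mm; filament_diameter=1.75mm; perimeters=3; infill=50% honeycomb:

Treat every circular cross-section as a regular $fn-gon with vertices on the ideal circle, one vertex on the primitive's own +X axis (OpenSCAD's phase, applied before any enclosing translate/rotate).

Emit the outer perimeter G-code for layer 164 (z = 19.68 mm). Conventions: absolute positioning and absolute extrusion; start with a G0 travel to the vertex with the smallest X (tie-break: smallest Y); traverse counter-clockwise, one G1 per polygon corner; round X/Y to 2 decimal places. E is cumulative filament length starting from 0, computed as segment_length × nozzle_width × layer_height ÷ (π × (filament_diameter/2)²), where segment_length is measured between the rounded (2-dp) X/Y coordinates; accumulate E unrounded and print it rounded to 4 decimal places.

G0 X6.50 Y6.00 Z19.68
G1 X15.00 Y6.00 E0.1696
G1 X15.00 Y14.00 E0.3293
G1 X40.00 Y14.00 E0.8282
G1 X40.00 Y25.50 E1.0577
G1 X25.50 Y25.50 E1.3470
G1 X25.50 Y32.00 E1.4767
G1 X9.50 Y32.00 E1.7960
G1 X9.50 Y19.00 E2.0555
G1 X6.50 Y19.00 E2.1153
G1 X6.50 Y6.00 E2.3748

At z = 19.68 mm: the cylinder does not reach this height (z outside [0, 9]); the 8.5×13 cube at (6.5, 6) contributes its full rectangle; the cube at (9.5, 16) is present — its section is the full 16×16 rectangle; Merging all regions: the regions partially overlap (shared area 16.50 mm²), so overlapping operands fuse into one piece — 1 connected region; the cube at (10, 14) is present — its section is the full 30×11.5 rectangle; Taking the union: the regions partially overlap (shared area 157.25 mm²), so overlapping operands fuse into one piece — 1 connected region. The outline is a single polygon with 10 vertices. Extrusion per mm of travel: 0.4 × 0.12 / (π × 0.875²) = 0.019956. Accumulating E over each segment gives final E = 2.3748.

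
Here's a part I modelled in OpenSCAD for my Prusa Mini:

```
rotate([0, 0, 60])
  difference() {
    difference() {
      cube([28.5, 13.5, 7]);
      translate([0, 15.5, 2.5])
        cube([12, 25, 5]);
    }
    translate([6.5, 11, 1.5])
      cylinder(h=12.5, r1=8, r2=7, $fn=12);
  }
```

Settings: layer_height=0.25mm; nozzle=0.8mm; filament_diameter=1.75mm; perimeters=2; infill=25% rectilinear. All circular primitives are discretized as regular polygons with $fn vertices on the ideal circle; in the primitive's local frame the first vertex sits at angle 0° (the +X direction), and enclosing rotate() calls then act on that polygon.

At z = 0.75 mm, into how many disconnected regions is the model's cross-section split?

1

At z = 0.75 mm: the cube (footprint 28.5×13.5) is included at this height; the cube at (0, 15.5) is not intersected at this z (z outside [2.5, 7.5]); Taking the first minus the rest: none of the subtracted shapes is present at this height, so the 28.5×13.5 cube is unchanged — 1 connected region; the cone at (6.5, 11) does not reach this height (z outside [1.5, 14]); Taking the first minus the rest: none of the subtracted shapes is present at this height, so the result so far is unchanged — 1 connected region; (rotated 60° about Z; rotation is an isometry so areas/perimeters/island counts are preserved). The result has 1 disconnected region.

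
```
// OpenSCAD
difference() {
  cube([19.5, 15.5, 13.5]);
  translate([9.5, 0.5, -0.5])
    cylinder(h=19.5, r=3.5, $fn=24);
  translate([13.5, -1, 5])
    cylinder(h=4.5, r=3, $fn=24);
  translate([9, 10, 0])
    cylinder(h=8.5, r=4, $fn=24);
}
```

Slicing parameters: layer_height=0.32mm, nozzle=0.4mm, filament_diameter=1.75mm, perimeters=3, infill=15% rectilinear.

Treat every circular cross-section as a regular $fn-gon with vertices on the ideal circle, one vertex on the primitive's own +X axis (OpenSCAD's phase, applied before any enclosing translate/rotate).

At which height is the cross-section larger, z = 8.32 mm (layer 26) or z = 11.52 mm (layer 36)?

Layer 26 (z = 8.32): the 19.5×15.5 cube contributes its full rectangle (area 302.25 mm²); the cylinder at (9.5, 0.5): section is a regular 24-gon, circumradius r=3.5 (area = (24/2)·3.500²·sin(360°/24) = 38.05 mm²); the cylinder at (13.5, -1): section is a regular 24-gon, circumradius r=3 (area = (24/2)·3.000²·sin(360°/24) = 27.95 mm²); the cylinder at (9, 10): section is a regular 24-gon, circumradius r=4 (area = (24/2)·4.000²·sin(360°/24) = 49.69 mm²); Subtracting the remaining from the first: starting from the 19.5×15.5 cube (302.25 mm²), the r=3.5 cylinder at (9.5, 0.5) partially overlaps it — only the 22.49 mm² overlap (of its 38.05 mm²) is removed, clipping the outline; the r=3 cylinder at (13.5, -1) partially overlaps it — only the 5.23 mm² overlap (of its 27.95 mm²) is removed, clipping the outline; the r=4 cylinder at (9, 10) lies wholly inside it (removes its full 49.69 mm² and its 25.06 mm outline becomes a hole wall) — area = 224.84 mm². So its area = 224.84 mm². Layer 36 (z = 11.52): the cube (footprint 19.5×15.5) is included at this height (area 302.25 mm²); the cylinder at (9.5, 0.5): section is a regular 24-gon, circumradius r=3.5 (area = (24/2)·3.500²·sin(360°/24) = 38.05 mm²); the cylinder at (13.5, -1) does not reach this height (z outside [5, 9.5]); the cylinder at (9, 10) is absent (z outside [0, 8.5]); Subtracting the remaining from the first: starting from the 19.5×15.5 cube (302.25 mm²), the r=3.5 cylinder at (9.5, 0.5) partially overlaps it — only the 22.49 mm² overlap (of its 38.05 mm²) is removed, clipping the outline — area = 279.76 mm². So its area = 279.76 mm². Layer 36 is larger (279.76 vs 224.84 mm²).

layer 36 (z = 11.52 mm)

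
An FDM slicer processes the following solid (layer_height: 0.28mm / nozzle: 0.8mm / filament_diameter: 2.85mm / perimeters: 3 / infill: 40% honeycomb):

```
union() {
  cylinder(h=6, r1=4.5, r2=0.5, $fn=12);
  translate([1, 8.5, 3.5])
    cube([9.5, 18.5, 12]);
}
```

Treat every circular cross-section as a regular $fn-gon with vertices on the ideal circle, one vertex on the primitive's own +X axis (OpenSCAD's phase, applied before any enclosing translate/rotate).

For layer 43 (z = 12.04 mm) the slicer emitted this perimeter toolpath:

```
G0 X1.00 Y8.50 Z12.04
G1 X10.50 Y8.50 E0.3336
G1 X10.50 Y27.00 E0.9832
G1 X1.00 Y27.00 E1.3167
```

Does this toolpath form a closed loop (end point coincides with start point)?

no

Start point (G0): (1.00, 8.50). End point (last G1): the path does not return to the start — open.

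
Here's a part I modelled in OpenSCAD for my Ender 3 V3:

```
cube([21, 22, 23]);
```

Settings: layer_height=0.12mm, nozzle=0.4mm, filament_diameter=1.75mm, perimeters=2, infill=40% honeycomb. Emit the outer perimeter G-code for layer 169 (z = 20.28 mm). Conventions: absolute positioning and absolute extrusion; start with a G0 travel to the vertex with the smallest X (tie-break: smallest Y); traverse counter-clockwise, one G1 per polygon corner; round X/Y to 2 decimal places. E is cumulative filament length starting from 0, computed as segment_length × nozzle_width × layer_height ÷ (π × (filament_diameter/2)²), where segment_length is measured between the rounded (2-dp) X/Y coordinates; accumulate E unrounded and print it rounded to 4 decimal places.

G0 X0.00 Y0.00 Z20.28
G1 X21.00 Y0.00 E0.4191
G1 X21.00 Y22.00 E0.8581
G1 X0.00 Y22.00 E1.2772
G1 X0.00 Y0.00 E1.7162

At z = 20.28 mm: the cube (footprint 21×22) is included at this height. The outline is a single polygon with 4 vertices. Extrusion per mm of travel: 0.4 × 0.12 / (π × 0.875²) = 0.019956. Accumulating E over each segment gives final E = 1.7162.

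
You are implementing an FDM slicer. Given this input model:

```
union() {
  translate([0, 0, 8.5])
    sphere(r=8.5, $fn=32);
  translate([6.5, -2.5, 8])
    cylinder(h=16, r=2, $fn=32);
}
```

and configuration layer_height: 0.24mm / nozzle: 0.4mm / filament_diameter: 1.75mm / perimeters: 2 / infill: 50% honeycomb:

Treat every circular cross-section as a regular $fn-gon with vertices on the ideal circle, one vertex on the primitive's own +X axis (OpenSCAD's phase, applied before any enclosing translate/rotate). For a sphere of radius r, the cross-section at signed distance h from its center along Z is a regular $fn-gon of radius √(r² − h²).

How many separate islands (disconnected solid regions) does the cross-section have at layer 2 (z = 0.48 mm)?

1

At z = 0.48 mm: the r=8.5 sphere contributes a regular 32-gon of circumradius √(8.5²−8.02²) = 2.816; the cylinder at (6.5, -2.5) is absent (z outside [8, 24]); Merging all regions: only the r=8.5 sphere is present, so the union is just that shape — 1 connected region. Overall, the cross-section is a single solid region. Island count = 1.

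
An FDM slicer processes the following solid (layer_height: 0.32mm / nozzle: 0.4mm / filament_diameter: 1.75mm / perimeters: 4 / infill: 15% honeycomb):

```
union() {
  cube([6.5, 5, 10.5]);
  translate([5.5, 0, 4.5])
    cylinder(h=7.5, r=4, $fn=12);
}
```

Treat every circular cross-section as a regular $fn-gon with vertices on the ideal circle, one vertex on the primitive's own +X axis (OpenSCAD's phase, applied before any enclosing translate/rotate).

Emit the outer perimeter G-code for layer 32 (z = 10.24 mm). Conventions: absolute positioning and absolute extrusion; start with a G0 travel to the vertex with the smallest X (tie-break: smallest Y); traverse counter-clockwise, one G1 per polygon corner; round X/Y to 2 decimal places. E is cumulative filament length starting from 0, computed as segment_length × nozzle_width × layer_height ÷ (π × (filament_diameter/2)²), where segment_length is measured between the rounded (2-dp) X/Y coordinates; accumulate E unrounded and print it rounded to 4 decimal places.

G0 X0.00 Y0.00 Z10.24
G1 X1.50 Y0.00 E0.0798
G1 X2.04 Y-2.00 E0.1901
G1 X3.50 Y-3.46 E0.2999
G1 X5.50 Y-4.00 E0.4102
G1 X7.50 Y-3.46 E0.5204
G1 X8.96 Y-2.00 E0.6303
G1 X9.50 Y0.00 E0.7406
G1 X8.96 Y2.00 E0.8508
G1 X7.50 Y3.46 E0.9607
G1 X6.50 Y3.73 E1.0158
G1 X6.50 Y5.00 E1.0834
G1 X0.00 Y5.00 E1.4293
G1 X0.00 Y0.00 E1.6954

At z = 10.24 mm: the 6.5×5 cube contributes its full rectangle; the cylinder at (5.5, 0): section is a regular 12-gon, circumradius r=4; Merging all regions: the regions partially overlap (shared area 15.87 mm²), so overlapping operands fuse into one piece — 1 connected region. The outline is a single polygon with 13 vertices. Extrusion per mm of travel: 0.4 × 0.32 / (π × 0.875²) = 0.053216. Accumulating E over each segment gives final E = 1.6954.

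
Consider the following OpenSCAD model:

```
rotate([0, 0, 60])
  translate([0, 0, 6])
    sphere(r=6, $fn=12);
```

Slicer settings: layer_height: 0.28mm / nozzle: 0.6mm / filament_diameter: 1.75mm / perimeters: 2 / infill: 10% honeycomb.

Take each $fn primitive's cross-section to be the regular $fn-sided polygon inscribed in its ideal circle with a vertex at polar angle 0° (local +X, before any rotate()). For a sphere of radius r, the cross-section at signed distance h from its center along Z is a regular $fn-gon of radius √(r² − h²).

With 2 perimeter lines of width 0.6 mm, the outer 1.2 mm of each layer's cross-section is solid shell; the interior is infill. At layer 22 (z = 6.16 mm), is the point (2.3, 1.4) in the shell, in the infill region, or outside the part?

infill

At z = 6.16 mm: the sphere: section is a regular 12-gon, circumradius = √(r²−h²) = √(6²−0.16²) = 5.998; (whole slice rotated 60° about Z — lengths, areas and connectivity unchanged). Overall, the cross-section is a single solid region. Undo the 60° rotation: the query point maps to (2.362, -1.292) in the un-rotated model frame. The nearest boundary edge runs (5.19, -3.00)→(6.00, 0.00); distance from the point to it = 3.18 mm. The point is inside the cross-section and 3.18 mm from the nearest boundary — more than the 1.2 mm shell width (2 × 0.6), so it's in the infill interior.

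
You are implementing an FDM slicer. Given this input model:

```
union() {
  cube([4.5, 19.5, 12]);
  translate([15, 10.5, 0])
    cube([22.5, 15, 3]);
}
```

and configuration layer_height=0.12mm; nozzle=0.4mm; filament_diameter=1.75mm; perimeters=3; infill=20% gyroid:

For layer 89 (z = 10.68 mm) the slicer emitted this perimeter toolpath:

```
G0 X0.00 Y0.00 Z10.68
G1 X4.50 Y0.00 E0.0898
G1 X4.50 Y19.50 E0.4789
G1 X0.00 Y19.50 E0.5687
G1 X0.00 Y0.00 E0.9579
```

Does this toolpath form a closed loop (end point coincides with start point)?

yes

Start point (G0): (0.00, 0.00). End point (last G1): the path returns to the start — closed.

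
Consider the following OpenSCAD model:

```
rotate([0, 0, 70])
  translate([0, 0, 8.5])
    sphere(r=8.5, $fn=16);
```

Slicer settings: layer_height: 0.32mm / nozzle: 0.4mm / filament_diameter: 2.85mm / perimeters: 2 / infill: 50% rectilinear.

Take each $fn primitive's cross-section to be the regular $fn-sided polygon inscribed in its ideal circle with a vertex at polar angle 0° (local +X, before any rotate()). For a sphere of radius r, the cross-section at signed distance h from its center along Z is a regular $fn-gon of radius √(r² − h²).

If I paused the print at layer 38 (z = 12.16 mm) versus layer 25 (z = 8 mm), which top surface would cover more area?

layer 25 (z = 8 mm)

Layer 38 (z = 12.16): the sphere: section is a regular 16-gon, circumradius = √(r²−h²) = √(8.5²−3.66²) = 7.672 (area = (16/2)·7.672²·sin(360°/16) = 180.18 mm²); (rotated 70° about Z; rotation is an isometry so areas/perimeters/island counts are preserved). So its area = 180.18 mm². Layer 25 (z = 8): the r=8.5 sphere slices to a regular 16-gon of circumradius 8.485 (√(r²−h²) with h=0.5 from center) (area = (16/2)·8.485²·sin(360°/16) = 220.43 mm²); (rotated 70° about Z; rotation is an isometry so areas/perimeters/island counts are preserved). So its area = 220.43 mm². Layer 25 is larger (220.43 vs 180.18 mm²).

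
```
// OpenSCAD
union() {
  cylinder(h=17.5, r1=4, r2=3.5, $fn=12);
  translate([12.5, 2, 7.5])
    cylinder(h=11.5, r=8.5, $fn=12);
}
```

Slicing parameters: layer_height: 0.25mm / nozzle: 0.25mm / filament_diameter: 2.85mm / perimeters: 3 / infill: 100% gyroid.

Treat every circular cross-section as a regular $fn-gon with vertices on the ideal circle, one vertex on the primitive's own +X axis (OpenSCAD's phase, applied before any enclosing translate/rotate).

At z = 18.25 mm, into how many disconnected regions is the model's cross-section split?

1

At z = 18.25 mm: the cone is absent (z outside [0, 17.5]); the r=8.5 cylinder at (12.5, 2) gives a regular 12-gon of circumradius 8.5 (constant along its height); Combining (union): only the r=8.5 cylinder at (12.5, 2) is present, so the union is just that shape — 1 connected region. The result has 1 disconnected region.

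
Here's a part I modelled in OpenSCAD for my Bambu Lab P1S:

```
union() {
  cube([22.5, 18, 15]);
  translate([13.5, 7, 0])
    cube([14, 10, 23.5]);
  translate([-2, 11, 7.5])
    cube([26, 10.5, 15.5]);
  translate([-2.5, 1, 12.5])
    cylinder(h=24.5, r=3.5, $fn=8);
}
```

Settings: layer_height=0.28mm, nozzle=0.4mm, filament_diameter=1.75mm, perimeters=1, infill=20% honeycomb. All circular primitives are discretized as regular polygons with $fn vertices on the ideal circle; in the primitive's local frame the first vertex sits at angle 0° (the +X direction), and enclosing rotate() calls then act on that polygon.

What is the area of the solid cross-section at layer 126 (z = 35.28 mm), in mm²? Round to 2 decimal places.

At z = 35.28 mm: the cube does not reach this height (z outside [0, 15]); the cube at (13.5, 7) is absent (z outside [0, 23.5]); the cube at (-2, 11) is not intersected at this z (z outside [7.5, 23]); the r=3.5 cylinder at (-2.5, 1) contributes a regular 8-gon of circumradius 3.5 (area = (8/2)·3.500²·sin(360°/8) = 34.65 mm²); Taking the union: only the r=3.5 cylinder at (-2.5, 1) is present, so the union is just that shape — area = 34.65 mm². Overall, the cross-section is a single solid region. Net area = 34.65 mm².

34.65 mm²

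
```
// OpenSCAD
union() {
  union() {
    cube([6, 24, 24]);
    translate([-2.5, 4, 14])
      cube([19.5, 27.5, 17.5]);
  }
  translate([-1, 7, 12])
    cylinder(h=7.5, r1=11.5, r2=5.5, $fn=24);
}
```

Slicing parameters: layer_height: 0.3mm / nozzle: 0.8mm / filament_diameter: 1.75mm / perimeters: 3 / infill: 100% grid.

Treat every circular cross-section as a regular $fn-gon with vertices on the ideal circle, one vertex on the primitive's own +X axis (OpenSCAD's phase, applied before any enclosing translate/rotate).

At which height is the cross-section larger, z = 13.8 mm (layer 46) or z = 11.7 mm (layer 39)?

Layer 46 (z = 13.8): the cube (footprint 6×24) is included at this height (area 144.00 mm²); the cube at (-2.5, 4) is absent (z outside [14, 31.5]); Taking the union: only the 6×24 cube is present, so the union is just that shape — area = 144.00 mm²; the cone at (-1, 7): at t=0.240 of its height the radius interpolates to r₁+(r₂−r₁)t = 10.060, giving a regular 24-gon of that circumradius (area = (24/2)·10.060²·sin(360°/24) = 314.32 mm²); Merging all regions: the regions partially overlap — summed areas 458.32 mm² minus the doubly-counted overlap 95.78 mm² gives 362.54 mm² — area = 362.54 mm². So its area = 362.54 mm². Layer 39 (z = 11.7): the cube (footprint 6×24) is included at this height (area 144.00 mm²); the cube at (-2.5, 4) does not reach this height (z outside [14, 31.5]); Combining (union): only the 6×24 cube is present, so the union is just that shape — area = 144.00 mm²; the cone at (-1, 7) is not intersected at this z (z outside [12, 19.5]); Combining (union): only that combined region is present, so the union is just that shape — area = 144.00 mm². So its area = 144.00 mm². Layer 46 is larger (362.54 vs 144.00 mm²).

layer 46 (z = 13.8 mm)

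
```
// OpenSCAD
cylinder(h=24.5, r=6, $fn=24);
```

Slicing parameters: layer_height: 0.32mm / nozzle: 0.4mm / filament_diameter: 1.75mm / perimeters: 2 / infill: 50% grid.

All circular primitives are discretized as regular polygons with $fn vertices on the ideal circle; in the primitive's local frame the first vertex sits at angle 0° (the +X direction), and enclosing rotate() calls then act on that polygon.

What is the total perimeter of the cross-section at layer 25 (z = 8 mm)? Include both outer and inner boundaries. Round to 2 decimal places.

37.59 mm

At z = 8 mm: the r=6 cylinder gives a regular 24-gon of circumradius 6 (constant along its height) (perimeter = 2·24·6.000·sin(180°/24) = 37.59 mm). Overall, the cross-section is a single solid region. Total boundary length (outer) = 37.59 mm.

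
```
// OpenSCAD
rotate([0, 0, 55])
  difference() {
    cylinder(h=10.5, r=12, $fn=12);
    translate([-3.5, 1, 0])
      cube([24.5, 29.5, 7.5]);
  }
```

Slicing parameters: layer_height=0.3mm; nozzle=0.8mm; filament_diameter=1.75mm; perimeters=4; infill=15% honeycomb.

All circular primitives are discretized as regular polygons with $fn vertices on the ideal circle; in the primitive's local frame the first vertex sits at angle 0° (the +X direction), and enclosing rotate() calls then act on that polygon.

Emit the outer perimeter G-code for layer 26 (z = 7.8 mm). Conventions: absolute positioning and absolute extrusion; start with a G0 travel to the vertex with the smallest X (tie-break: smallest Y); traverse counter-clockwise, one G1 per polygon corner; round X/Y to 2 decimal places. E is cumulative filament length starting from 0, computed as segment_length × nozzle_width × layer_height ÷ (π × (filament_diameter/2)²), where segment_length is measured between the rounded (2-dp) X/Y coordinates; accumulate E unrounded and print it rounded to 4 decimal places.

At z = 7.8 mm: the r=12 cylinder contributes a regular 12-gon of circumradius 12; the cube at (-3.5, 1) does not reach this height (z outside [0, 7.5]); Subtracting the remaining from the first: none of the subtracted shapes is present at this height, so the r=12 cylinder is unchanged — 1 connected region; (whole slice rotated 55° about Z — lengths, areas and connectivity unchanged). The outline is a single polygon with 12 vertices. Extrusion per mm of travel: 0.8 × 0.3 / (π × 0.875²) = 0.099780. Accumulating E over each segment gives final E = 7.4372.

G0 X-11.95 Y1.05 Z7.80
G1 X-10.88 Y-5.07 E0.6199
G1 X-6.88 Y-9.83 E1.2403
G1 X-1.05 Y-11.95 E1.8593
G1 X5.07 Y-10.88 E2.4792
G1 X9.83 Y-6.88 E3.0996
G1 X11.95 Y-1.05 E3.7186
G1 X10.88 Y5.07 E4.3385
G1 X6.88 Y9.83 E4.9589
G1 X1.05 Y11.95 E5.5779
G1 X-5.07 Y10.88 E6.1978
G1 X-9.83 Y6.88 E6.8182
G1 X-11.95 Y1.05 E7.4372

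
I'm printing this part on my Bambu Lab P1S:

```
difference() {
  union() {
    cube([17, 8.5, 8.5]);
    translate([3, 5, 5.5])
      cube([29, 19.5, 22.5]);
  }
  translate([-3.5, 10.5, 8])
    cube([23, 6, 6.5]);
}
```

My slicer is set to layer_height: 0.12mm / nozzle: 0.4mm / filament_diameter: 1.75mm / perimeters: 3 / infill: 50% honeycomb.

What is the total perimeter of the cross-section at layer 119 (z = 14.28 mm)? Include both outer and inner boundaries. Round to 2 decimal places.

130.00 mm

At z = 14.28 mm: the cube is absent (z outside [0, 8.5]); the 29×19.5 cube at (3, 5) contributes its full rectangle (perimeter 97.00 mm); Combining (union): only the 29×19.5 cube at (3, 5) is present, so the union is just that shape — boundary = 97.00 mm; the cube at (-3.5, 10.5) is present — its section is the full 23×6 rectangle (perimeter 58.00 mm); After the difference (first − rest): starting from that combined region, the 23×6 cube at (-3.5, 10.5) partially overlaps it — only the 99.00 mm² overlap (of its 138.00 mm²) is removed, clipping the outline — boundary = 130.00 mm. Overall, the cross-section is a single solid region. Total boundary length (outer) = 130.00 mm.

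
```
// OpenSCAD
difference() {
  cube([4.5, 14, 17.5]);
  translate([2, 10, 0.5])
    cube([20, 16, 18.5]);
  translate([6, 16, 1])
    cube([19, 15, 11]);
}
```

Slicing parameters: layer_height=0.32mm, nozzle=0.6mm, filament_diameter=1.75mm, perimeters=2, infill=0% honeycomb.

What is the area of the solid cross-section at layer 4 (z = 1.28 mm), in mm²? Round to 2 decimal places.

53.00 mm²

At z = 1.28 mm: the 4.5×14 cube contributes its full rectangle (area 63.00 mm²); the 20×16 cube at (2, 10) contributes its full rectangle (area 320.00 mm²); the cube at (6, 16) (footprint 19×15) is included at this height (area 285.00 mm²); Taking the first minus the rest: starting from the 4.5×14 cube (63.00 mm²), the 20×16 cube at (2, 10) partially overlaps it — only the 10.00 mm² overlap (of its 320.00 mm²) is removed, clipping the outline; the 19×15 cube at (6, 16) misses the remaining region (no effect) — area = 53.00 mm². Overall, the cross-section is a single solid region. Net area = 53.00 mm².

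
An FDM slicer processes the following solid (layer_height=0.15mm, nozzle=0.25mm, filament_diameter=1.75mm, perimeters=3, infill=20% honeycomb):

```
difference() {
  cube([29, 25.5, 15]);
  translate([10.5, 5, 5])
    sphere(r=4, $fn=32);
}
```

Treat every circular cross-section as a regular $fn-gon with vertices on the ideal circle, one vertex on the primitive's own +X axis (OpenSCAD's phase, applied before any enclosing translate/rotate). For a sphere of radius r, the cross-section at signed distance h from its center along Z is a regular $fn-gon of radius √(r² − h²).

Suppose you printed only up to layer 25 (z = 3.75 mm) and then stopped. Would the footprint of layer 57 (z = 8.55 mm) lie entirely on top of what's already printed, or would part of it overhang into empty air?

part overhangs

Compare the two slices. At z = 3.75: the cube (footprint 29×25.5) is included at this height (area 739.50 mm²); the sphere at (10.5, 5): section is a regular 32-gon, circumradius = √(r²−h²) = √(4²−1.25²) = 3.800 (area = (32/2)·3.800²·sin(360°/32) = 45.07 mm²); Taking the first minus the rest: starting from the 29×25.5 cube (739.50 mm²), the r=4 sphere at (10.5, 5) lies wholly inside it (removes its full 45.07 mm² and its 23.84 mm outline becomes a hole wall) — area = 694.43 mm². At z = 8.55: the 29×25.5 cube contributes its full rectangle (area 739.50 mm²); the sphere at (10.5, 5): section is a regular 32-gon, circumradius = √(r²−h²) = √(4²−3.55²) = 1.843 (area = (32/2)·1.843²·sin(360°/32) = 10.61 mm²); After the difference (first − rest): starting from the 29×25.5 cube (739.50 mm²), the r=4 sphere at (10.5, 5) lies wholly inside it (removes its full 10.61 mm² and its 11.56 mm outline becomes a hole wall) — area = 728.89 mm². Checking containment: at z = 8.55 the cross-section extends beyond the z = 3.75 cross-section by about 34.46 mm².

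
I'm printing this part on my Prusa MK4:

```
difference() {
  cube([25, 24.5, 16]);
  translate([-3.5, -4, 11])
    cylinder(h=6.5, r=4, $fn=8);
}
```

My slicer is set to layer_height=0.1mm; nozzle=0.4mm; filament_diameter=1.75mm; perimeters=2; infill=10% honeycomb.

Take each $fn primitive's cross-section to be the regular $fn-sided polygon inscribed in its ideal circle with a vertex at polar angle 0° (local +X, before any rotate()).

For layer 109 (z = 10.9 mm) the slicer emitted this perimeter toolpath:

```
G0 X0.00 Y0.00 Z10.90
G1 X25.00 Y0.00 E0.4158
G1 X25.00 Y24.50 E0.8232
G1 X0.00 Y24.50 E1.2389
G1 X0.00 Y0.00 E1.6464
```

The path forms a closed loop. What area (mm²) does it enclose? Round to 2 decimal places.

Apply the shoelace formula to the sequence of (X, Y) vertices; enclosed area = 612.50 mm².

612.50 mm²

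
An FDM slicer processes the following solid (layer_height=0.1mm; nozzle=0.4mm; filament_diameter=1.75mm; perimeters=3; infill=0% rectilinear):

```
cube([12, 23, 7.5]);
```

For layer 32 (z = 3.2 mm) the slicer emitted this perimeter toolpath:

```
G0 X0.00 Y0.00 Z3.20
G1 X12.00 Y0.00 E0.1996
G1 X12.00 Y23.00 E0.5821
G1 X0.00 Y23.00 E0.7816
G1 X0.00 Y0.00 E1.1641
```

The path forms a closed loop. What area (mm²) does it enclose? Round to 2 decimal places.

Apply the shoelace formula to the sequence of (X, Y) vertices; enclosed area = 276.00 mm².

276.00 mm²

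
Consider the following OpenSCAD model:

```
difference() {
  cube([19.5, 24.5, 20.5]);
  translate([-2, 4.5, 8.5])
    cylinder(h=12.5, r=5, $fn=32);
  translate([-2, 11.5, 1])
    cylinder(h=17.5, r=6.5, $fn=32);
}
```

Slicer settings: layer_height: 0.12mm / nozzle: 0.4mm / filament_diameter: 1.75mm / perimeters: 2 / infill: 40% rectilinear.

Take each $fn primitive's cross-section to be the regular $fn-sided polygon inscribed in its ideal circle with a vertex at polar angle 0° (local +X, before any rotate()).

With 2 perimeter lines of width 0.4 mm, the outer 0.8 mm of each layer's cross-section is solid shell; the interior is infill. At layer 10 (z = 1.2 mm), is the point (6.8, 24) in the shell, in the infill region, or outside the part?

At z = 1.2 mm: the cube (footprint 19.5×24.5) is included at this height; the cylinder at (-2, 4.5) is absent (z outside [8.5, 21]); the r=6.5 cylinder at (-2, 11.5) gives a regular 32-gon of circumradius 6.5 (constant along its height); After the difference (first − rest): starting from the 19.5×24.5 cube, the r=6.5 cylinder at (-2, 11.5) partially overlaps it — only the 40.44 mm² overlap (of its 131.88 mm²) is removed, clipping the outline — 1 connected region. Overall, the cross-section is a single solid region. The nearest boundary edge runs (0.00, 24.50)→(19.50, 24.50); distance from the point to it = 0.50 mm. The point is inside the cross-section, 0.50 mm from the nearest boundary — within the 0.8 mm shell band (2 × 0.4).

shell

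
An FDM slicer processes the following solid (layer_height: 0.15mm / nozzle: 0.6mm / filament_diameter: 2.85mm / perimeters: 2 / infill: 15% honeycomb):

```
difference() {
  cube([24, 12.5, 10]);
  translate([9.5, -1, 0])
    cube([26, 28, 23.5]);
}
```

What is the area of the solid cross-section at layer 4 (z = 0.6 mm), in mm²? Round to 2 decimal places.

At z = 0.6 mm: the 24×12.5 cube contributes its full rectangle (area 300.00 mm²); the cube at (9.5, -1) (footprint 26×28) is included at this height (area 728.00 mm²); After the difference (first − rest): starting from the 24×12.5 cube (300.00 mm²), the 26×28 cube at (9.5, -1) partially overlaps it — only the 181.25 mm² overlap (of its 728.00 mm²) is removed, clipping the outline — area = 118.75 mm². Overall, the cross-section is a single solid region. Net area = 118.75 mm².

118.75 mm²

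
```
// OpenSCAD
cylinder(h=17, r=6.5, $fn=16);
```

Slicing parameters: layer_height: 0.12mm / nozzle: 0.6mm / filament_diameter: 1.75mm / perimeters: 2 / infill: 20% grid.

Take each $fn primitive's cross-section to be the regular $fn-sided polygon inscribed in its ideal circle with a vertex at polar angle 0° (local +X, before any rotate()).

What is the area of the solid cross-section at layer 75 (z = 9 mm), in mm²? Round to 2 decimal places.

At z = 9 mm: the r=6.5 cylinder gives a regular 16-gon of circumradius 6.5 (constant along its height) (area = (16/2)·6.500²·sin(360°/16) = 129.35 mm²). Overall, the cross-section is a single solid region. Net area = 129.35 mm².

129.35 mm²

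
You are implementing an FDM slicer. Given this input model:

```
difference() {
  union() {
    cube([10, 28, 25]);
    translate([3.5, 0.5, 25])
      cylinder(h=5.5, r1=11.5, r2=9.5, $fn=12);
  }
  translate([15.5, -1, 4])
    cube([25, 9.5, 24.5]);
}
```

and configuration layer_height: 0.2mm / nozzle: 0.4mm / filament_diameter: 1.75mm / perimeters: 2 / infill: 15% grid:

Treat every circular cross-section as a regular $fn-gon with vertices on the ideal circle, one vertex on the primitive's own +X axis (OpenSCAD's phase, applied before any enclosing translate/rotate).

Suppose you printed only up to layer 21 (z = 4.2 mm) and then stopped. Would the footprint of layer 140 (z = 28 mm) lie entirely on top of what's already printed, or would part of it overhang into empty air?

Compare the two slices. At z = 4.2: the 10×28 cube contributes its full rectangle (area 280.00 mm²); the cone at (3.5, 0.5) is absent (z outside [25, 30.5]); Taking the union: only the 10×28 cube is present, so the union is just that shape — area = 280.00 mm²; the cube at (15.5, -1) is present — its section is the full 25×9.5 rectangle (area 237.50 mm²); After the difference (first − rest): starting from the result so far (280.00 mm²), the 25×9.5 cube at (15.5, -1) misses the remaining region (no effect) — area = 280.00 mm². At z = 28: the cube does not reach this height (z outside [0, 25]); the cone at (3.5, 0.5) contributes a regular 12-gon of circumradius 10.409 (interpolated between r1=11.5 and r2=9.5 at t=0.545) (area = (12/2)·10.409²·sin(360°/12) = 325.05 mm²); Combining (union): only the cone at (3.5, 0.5) is present, so the union is just that shape — area = 325.05 mm²; the cube at (15.5, -1) is present — its section is the full 25×9.5 rectangle (area 237.50 mm²); Taking the first minus the rest: starting from that combined region (325.05 mm²), the 25×9.5 cube at (15.5, -1) misses the remaining region (no effect) — area = 325.05 mm². Checking containment: at z = 28 the cross-section extends beyond the z = 4.2 cross-section by about 223.87 mm².

part overhangs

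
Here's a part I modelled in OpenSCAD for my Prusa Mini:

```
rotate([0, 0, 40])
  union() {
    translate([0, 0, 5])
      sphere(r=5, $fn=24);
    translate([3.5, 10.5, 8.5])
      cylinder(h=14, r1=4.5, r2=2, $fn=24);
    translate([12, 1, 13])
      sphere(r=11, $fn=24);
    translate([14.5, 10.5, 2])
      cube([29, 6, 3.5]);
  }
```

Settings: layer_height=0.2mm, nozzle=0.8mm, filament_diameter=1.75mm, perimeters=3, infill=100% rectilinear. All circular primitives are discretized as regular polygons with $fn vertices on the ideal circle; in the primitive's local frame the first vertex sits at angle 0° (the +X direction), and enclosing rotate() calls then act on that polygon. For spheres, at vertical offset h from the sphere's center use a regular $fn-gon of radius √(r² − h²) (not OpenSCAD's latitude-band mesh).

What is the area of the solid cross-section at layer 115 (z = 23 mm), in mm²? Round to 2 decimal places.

65.22 mm²

At z = 23 mm: the sphere is absent (|z−center|=18.000 > r=5); the cone at (3.5, 10.5) is absent (z outside [8.5, 22.5]); the r=11 sphere at (12, 1) slices to a regular 24-gon of circumradius 4.583 (√(r²−h²) with h=10 from center) (area = (24/2)·4.583²·sin(360°/24) = 65.22 mm²); the cube at (14.5, 10.5) is not intersected at this z (z outside [2, 5.5]); Taking the union: only the r=11 sphere at (12, 1) is present, so the union is just that shape — area = 65.22 mm²; (rotated 40° about Z; rotation is an isometry so areas/perimeters/island counts are preserved). Overall, the cross-section is a single solid region. Net area = 65.22 mm².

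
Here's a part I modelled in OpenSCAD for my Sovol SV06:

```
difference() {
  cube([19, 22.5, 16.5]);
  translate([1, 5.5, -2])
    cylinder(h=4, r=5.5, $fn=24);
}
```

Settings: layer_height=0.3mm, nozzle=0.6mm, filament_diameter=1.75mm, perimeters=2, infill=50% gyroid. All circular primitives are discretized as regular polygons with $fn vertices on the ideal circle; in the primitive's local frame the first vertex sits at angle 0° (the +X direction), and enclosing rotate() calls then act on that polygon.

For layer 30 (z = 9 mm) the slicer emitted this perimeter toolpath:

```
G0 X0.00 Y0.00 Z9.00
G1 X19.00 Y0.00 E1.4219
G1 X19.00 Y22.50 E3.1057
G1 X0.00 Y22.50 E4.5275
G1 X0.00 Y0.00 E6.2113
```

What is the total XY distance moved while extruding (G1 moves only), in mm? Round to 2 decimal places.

83.00 mm

Sum the Euclidean lengths of each G1 segment: total = 83.00 mm.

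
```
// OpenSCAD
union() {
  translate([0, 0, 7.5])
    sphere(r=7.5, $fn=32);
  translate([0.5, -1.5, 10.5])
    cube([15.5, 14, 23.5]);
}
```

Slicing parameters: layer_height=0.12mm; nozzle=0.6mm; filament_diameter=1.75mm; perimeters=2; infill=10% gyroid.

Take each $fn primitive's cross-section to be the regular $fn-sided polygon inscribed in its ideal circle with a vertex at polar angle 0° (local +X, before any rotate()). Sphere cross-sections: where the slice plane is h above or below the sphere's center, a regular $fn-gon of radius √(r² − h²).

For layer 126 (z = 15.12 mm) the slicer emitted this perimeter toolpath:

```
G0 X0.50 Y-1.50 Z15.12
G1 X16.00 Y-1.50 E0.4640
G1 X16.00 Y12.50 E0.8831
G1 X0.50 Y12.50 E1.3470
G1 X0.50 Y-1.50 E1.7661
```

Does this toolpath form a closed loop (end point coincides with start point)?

Start point (G0): (0.50, -1.50). End point (last G1): the path returns to the start — closed.

yes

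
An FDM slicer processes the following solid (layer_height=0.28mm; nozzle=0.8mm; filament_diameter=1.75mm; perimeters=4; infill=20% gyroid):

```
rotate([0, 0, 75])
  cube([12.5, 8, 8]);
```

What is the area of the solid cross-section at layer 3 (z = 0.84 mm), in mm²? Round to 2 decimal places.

100.00 mm²

At z = 0.84 mm: the cube (footprint 12.5×8) is included at this height (area 100.00 mm²); (whole slice rotated 75° about Z — lengths, areas and connectivity unchanged). Overall, the cross-section is a single solid region. Net area = 100.00 mm².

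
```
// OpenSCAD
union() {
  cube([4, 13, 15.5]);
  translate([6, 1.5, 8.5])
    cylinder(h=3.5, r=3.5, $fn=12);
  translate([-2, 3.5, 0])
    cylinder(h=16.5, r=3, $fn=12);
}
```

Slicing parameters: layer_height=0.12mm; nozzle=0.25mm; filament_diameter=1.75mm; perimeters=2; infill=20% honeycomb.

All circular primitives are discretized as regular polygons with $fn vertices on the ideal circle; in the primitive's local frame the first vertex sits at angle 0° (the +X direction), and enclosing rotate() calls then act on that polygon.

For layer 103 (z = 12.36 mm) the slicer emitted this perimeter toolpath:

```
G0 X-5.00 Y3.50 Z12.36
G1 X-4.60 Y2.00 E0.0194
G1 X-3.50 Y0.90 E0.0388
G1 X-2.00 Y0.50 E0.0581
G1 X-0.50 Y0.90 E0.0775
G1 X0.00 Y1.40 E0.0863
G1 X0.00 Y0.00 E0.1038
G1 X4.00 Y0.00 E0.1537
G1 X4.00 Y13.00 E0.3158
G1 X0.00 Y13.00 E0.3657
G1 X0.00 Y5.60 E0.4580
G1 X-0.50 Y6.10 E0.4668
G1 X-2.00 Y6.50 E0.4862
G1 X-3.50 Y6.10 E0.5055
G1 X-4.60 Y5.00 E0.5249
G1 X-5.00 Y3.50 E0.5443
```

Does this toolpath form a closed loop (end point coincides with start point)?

yes

Start point (G0): (-5.00, 3.50). End point (last G1): the path returns to the start — closed.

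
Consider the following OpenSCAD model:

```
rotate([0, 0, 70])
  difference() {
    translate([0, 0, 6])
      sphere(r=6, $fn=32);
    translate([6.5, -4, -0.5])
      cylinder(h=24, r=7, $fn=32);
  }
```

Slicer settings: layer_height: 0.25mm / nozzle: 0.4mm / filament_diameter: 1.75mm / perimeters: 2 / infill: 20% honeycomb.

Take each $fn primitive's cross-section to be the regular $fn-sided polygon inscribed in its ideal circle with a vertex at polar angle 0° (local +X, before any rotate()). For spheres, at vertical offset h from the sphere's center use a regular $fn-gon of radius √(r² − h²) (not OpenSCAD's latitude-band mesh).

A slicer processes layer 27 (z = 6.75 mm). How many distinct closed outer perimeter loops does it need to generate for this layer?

At z = 6.75 mm: the r=6 sphere slices to a regular 32-gon of circumradius 5.953 (√(r²−h²) with h=0.75 from center); the r=7 cylinder at (6.5, -4) contributes a regular 32-gon of circumradius 7; Taking the first minus the rest: starting from the r=6 sphere, the r=7 cylinder at (6.5, -4) partially overlaps it — only the 38.24 mm² overlap (of its 152.95 mm²) is removed, clipping the outline — 1 connected region; (whole slice rotated 70° about Z — lengths, areas and connectivity unchanged). The result has 1 disconnected region.

1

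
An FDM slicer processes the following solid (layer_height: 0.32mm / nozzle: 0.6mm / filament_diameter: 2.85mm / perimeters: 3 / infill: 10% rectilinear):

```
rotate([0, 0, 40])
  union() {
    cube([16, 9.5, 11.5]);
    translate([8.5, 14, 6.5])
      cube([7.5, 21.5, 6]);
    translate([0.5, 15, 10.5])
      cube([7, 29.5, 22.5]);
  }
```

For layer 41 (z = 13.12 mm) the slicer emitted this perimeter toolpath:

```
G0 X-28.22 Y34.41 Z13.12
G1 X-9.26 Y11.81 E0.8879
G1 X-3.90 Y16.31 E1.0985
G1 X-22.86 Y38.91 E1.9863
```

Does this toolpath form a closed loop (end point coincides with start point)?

no

Start point (G0): (-28.22, 34.41). End point (last G1): the path does not return to the start — open.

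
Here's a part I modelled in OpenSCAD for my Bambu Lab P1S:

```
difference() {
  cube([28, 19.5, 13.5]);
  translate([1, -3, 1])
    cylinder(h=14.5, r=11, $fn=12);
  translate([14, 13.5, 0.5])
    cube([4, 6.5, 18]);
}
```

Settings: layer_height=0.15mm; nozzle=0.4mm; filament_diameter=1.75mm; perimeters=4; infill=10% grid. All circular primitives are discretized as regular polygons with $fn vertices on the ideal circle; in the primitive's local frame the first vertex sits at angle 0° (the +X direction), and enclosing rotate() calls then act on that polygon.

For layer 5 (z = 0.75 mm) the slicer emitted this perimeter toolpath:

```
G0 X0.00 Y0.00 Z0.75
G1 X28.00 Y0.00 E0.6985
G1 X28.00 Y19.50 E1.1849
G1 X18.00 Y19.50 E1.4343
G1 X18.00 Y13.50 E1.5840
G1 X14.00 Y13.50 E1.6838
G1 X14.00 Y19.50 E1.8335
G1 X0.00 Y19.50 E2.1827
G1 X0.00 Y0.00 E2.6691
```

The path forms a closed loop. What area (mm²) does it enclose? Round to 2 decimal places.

Apply the shoelace formula to the sequence of (X, Y) vertices; enclosed area = 522.00 mm².

522.00 mm²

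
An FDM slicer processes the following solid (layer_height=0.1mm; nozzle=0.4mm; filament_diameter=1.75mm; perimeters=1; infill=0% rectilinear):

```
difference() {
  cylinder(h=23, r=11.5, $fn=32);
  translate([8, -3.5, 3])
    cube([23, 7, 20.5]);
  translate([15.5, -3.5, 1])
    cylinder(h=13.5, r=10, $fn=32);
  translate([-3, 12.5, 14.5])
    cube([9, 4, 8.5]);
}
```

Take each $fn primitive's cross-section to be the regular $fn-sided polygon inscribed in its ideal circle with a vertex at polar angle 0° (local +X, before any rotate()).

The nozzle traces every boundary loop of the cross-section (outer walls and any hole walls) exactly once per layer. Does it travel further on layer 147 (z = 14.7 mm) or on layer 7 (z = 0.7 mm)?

layer 147 (z = 14.7 mm)

Layer 147 (z = 14.7): the r=11.5 cylinder gives a regular 32-gon of circumradius 11.5 (constant along its height) (perimeter = 2·32·11.500·sin(180°/32) = 72.14 mm); the 23×7 cube at (8, -3.5) contributes its full rectangle (perimeter 60.00 mm); the cylinder at (15.5, -3.5) is absent (z outside [1, 14.5]); the cube at (-3, 12.5) (footprint 9×4) is included at this height (perimeter 26.00 mm); Subtracting the remaining from the first: starting from the r=11.5 cylinder, the 23×7 cube at (8, -3.5) partially overlaps it — only the 22.97 mm² overlap (of its 161.00 mm²) is removed, clipping the outline; the 9×4 cube at (-3, 12.5) misses the remaining region (no effect) — boundary = 77.80 mm. So its perimeter = 77.80 mm. Layer 7 (z = 0.7): the r=11.5 cylinder gives a regular 32-gon of circumradius 11.5 (constant along its height) (perimeter = 2·32·11.500·sin(180°/32) = 72.14 mm); the cube at (8, -3.5) does not reach this height (z outside [3, 23.5]); the cylinder at (15.5, -3.5) is absent (z outside [1, 14.5]); the cube at (-3, 12.5) is absent (z outside [14.5, 23]); Taking the first minus the rest: none of the subtracted shapes is present at this height, so the r=11.5 cylinder is unchanged — boundary = 72.14 mm. So its perimeter = 72.14 mm. Layer 147 is larger (77.80 vs 72.14 mm).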